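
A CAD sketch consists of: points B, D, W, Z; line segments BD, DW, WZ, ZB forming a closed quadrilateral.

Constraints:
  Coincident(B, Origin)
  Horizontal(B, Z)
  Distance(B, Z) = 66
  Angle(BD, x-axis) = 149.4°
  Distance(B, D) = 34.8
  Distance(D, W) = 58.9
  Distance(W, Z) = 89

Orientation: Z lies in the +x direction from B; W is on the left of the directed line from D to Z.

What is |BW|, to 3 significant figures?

65.2

Checks: |DW| = 58.90 ✓; |WZ| = 89.00 ✓.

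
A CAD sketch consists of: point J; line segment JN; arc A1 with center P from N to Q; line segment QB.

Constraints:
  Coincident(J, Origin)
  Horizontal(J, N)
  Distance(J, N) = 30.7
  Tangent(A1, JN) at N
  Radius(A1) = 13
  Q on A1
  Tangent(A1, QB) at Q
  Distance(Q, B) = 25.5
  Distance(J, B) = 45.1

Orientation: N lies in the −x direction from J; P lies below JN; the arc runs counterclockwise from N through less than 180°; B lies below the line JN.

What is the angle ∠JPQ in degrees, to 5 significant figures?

156.09°

J is at the origin; J and N share the same y with |JN| = 30.7 and N on the −x side, so N = (-30.700, 0.0000). Since A1 is tangent to JN there, PN ⟂ JN, so P = N + (0, -13) = (-30.700, -13.000). Since PQ ⟂ QB (tangency), |PB| = √(13.0² + 25.5²) = 28.623 regardless of where Q sits on A1. So B lies on both circle(J, 45.1) and circle(P, 28.623); the below-JN intersection is B = (-20.982, -39.922). Q is the foot of the tangent from B: Q = (-39.589, -22.486).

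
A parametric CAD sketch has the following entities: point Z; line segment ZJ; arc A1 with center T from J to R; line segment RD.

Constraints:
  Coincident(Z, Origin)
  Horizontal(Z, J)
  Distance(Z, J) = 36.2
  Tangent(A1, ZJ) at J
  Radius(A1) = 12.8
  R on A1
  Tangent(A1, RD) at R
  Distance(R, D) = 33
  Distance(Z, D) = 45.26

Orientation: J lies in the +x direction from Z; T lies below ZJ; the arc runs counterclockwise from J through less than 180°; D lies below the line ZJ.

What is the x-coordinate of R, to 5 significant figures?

23.715

Checks: |ZJ| = 36.20 ✓; |TJ| = 12.80 ✓; |TR| = 12.80 ✓; ∠(TR, RD) = 90.00° ✓; |RD| = 33.00 ✓; |ZD| = 45.26 ✓.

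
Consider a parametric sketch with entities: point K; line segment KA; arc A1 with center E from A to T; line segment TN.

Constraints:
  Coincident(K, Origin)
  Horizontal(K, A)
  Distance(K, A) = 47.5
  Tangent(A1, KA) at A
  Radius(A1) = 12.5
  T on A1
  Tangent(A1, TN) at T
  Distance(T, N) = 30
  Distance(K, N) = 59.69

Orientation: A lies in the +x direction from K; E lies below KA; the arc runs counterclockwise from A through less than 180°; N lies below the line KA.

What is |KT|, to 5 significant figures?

38.075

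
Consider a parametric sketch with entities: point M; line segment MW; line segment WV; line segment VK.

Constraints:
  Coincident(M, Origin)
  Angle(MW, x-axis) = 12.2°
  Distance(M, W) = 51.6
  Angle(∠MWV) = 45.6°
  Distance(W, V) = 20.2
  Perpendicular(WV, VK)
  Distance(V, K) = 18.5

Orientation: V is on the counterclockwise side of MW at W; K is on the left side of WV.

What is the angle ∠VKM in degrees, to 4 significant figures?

139.1°

M is at the origin; MW runs at 12.2° with length 51.6, so W = 51.6·(cos 12.2°, sin 12.2°) = (50.43, 10.90). ∠MWV = 45.6°, so WV runs at 12.2° + (180° − 45.6°) = 146.6° from the x-axis; with |WV| = 20.2, V = W + 20.2·(cos 146.6°, sin 146.6°) = (33.57, 22.02). The perpendicularity gives VK at right angles to WV; with |VK| = 18.5 on the left of WV, K = V + 18.5·(-0.5505, -0.8348) = (23.39, 6.579). Then cos ∠VKM = KV·KM / (|KV||KM|), giving 139.1°.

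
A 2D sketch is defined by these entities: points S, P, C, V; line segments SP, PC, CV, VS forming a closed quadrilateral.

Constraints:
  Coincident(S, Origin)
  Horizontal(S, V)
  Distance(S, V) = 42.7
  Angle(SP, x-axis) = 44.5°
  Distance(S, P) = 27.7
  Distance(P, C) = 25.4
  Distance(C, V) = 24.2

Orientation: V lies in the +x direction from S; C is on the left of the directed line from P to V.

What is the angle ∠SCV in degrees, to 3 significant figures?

56.9°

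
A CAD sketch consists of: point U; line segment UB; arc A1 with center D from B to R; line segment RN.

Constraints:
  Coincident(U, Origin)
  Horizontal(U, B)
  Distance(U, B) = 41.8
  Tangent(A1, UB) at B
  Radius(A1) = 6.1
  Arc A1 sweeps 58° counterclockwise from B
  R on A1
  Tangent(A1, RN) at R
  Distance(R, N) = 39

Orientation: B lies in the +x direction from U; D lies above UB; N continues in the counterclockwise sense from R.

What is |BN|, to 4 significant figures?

44.27

U is at the origin; UB is horizontal with |UB| = 41.8 and B on the +x side, so B = (41.80, 0.000). Since A1 is tangent to UB there, DB ⟂ UB, so D = B + (0, 6.1) = (41.80, 6.100). On A1, B sits at bearing -90° from D; a 58° counterclockwise sweep puts R at bearing -32°, so R = D + 6.1·(cos -32°, sin -32°) = (46.97, 2.867). Since A1 is tangent to RN there, DR ⟂ RN, so RN runs along (−sin -32°, cos -32°); with |RN| = 39.0, N = (67.64, 35.94). Then |BN| = |N − B| = 44.27.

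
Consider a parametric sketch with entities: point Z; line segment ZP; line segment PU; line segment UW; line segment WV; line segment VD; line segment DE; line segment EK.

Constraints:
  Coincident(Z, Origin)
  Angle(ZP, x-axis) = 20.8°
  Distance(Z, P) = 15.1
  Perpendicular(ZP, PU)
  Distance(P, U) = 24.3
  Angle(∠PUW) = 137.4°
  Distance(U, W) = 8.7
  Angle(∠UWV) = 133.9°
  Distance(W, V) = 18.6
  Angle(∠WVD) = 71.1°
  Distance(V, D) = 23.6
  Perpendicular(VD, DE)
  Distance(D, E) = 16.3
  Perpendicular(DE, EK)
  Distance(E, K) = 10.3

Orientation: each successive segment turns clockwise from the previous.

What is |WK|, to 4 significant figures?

7.390

The perpendicularity gives DE at right angles to VD, so DE runs at 3.200°; with |DE| = 16.3, E = (17.24, -7.957). DE is perpendicular to EK, so EK runs at -86.80°; with |EK| = 10.3, K = (17.81, -18.24). Then |WK| = |K − W| = 7.390.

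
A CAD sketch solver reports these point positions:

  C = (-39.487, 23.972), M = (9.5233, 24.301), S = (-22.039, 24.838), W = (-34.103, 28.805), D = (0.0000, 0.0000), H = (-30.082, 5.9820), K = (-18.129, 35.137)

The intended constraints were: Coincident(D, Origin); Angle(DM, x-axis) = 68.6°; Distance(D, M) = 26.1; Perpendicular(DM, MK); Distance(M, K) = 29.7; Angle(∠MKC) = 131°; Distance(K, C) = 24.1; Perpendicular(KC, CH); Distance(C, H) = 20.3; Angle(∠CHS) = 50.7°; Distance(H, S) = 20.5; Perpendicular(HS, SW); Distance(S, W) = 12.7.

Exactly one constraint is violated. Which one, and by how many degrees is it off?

Perpendicular(HS, SW) — off by 4.90°.

D = (0.00, 0.00) ✓; DM at 68.60° ✓; |DM| = 26.10 ✓; ∠(DM, MK) = 90.00° ✓; |MK| = 29.70 ✓; ∠MKC = 131.0° ✓; |KC| = 24.10 ✓; ∠(KC, CH) = 90.00° ✓; |CH| = 20.30 ✓; ∠CHS = 50.70° ✓; |HS| = 20.50 ✓; ∠(HS, SW) = 94.90° ✗; |SW| = 12.70 ✓.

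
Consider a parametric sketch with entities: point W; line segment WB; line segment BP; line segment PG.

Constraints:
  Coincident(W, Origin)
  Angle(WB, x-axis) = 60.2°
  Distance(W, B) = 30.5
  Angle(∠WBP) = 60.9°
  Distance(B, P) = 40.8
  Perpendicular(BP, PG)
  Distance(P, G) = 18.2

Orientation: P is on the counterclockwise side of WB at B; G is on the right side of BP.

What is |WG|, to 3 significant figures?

51.8

∠WBP = 60.9°, so BP runs at 60.2° + (180° − 60.9°) = 179° from the x-axis; with |BP| = 40.8, P = B + 40.8·(cos 179°, sin 179°) = (-25.6, 27.0). BP ⟂ PG; with |PG| = 18.2 on the right of BP, G = P + 18.2·(0.0122, 1.00) = (-25.4, 45.2). Then |WG| = |G − W| = 51.8.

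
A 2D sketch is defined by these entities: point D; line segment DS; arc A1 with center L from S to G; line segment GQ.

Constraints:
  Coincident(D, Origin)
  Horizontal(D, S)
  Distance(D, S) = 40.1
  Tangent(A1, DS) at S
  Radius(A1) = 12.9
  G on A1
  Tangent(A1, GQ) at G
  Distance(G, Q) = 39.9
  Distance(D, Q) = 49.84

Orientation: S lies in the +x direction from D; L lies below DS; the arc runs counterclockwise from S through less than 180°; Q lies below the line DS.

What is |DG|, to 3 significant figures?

29.2

D is at the origin; D and S share the same y with |DS| = 40.1 and S on the +x side, so S = (40.1, 0.00). Since A1 is tangent to DS there, LS ⟂ DS, so L = S + (0, -12.9) = (40.1, -12.9). Since LG ⟂ GQ (tangency), |LQ| = √(12.9² + 39.9²) = 41.9 regardless of where G sits on A1. So Q lies on both circle(D, 49.84) and circle(L, 41.9); the below-DS intersection is Q = (16.0, -47.2). G is the foot of the tangent from Q: G = (27.8, -9.09).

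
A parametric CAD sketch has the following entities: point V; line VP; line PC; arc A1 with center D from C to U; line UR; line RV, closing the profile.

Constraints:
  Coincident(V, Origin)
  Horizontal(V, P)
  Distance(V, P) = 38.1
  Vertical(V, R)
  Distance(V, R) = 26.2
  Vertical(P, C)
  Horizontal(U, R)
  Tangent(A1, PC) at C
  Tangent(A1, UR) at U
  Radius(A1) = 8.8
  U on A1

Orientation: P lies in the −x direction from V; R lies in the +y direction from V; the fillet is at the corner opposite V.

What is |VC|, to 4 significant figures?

41.89

V is at the origin; VP is horizontal with |VP| = 38.1 and P on the −x side, so P = (-38.10, 0.000). V and R share the same x with |VR| = 26.2 and R on the +y side, so R = (0.000, 26.20). The virtual corner opposite V is at (-38.10, 26.20). A1 meets PC tangentially, so DC is at right angles to PC and since A1 is tangent to UR there, DU ⟂ UR, with radius 8.8, so the center D sits 8.8 in from both sides at D = (-29.30, 17.40). That places the tangent points at C = (-38.10, 17.40) on PC and U = (-29.30, 26.20) on UR. Then |VC| = |C − V| = 41.89.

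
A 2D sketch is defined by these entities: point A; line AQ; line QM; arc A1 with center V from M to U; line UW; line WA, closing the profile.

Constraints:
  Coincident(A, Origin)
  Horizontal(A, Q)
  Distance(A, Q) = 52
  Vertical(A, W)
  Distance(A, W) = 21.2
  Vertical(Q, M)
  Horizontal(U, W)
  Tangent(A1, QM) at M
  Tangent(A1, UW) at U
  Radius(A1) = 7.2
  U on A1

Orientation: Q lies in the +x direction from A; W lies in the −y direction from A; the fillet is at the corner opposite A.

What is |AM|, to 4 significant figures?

53.85

A is at the origin; A and Q share the same y with |AQ| = 52.0 and Q on the +x side, so Q = (52.00, 0.000). AW is vertical with |AW| = 21.2 and W on the −y side, so W = (0.000, -21.20). The virtual corner opposite A is at (52.00, -21.20). Tangency of A1 to QM means the radius VM is perpendicular to QM and tangency of A1 to UW means the radius VU is perpendicular to UW, with radius 7.2, so the center V sits 7.2 in from both sides at V = (44.80, -14.00). That places the tangent points at M = (52.00, -14.00) on QM and U = (44.80, -21.20) on UW. Then |AM| = |M − A| = 53.85.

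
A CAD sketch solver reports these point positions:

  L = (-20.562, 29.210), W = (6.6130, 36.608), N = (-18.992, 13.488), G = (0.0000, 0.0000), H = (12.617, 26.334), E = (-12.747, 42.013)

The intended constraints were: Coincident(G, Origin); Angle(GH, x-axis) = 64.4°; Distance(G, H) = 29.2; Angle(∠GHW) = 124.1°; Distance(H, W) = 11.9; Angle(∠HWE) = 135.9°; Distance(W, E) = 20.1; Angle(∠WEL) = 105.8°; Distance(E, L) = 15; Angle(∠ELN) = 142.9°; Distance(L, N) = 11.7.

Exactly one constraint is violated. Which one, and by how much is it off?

Distance(L, N) = 11.7 — off by 4.10.

G = (0.00, 0.00) ✓; GH at 64.40° ✓; |GH| = 29.20 ✓; ∠GHW = 124.1° ✓; |HW| = 11.90 ✓; ∠HWE = 135.9° ✓; |WE| = 20.10 ✓; ∠WEL = 105.8° ✓; |EL| = 15.00 ✓; ∠ELN = 142.9° ✓; |LN| = 15.80 ✗.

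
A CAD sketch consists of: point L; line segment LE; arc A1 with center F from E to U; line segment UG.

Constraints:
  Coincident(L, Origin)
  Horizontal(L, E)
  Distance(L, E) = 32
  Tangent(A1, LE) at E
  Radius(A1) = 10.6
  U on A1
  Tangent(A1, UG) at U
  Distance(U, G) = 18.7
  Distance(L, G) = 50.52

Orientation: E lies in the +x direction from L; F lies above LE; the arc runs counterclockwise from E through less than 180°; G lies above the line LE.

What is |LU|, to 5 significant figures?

44.144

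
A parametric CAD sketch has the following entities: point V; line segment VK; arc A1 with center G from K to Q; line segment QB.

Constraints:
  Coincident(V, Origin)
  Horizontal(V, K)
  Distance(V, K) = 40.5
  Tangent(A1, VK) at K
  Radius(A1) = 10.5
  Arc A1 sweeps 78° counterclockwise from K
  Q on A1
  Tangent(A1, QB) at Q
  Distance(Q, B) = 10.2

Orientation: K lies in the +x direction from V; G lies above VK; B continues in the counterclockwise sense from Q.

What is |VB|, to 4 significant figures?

55.97

V is at the origin; VK is horizontal with |VK| = 40.5 and K on the +x side, so K = (40.50, 0.000). The tangent condition forces GK to be normal to VK, so G = K + (0, 10.5) = (40.50, 10.50). On A1, K sits at bearing -90° from G; a 78° counterclockwise sweep puts Q at bearing -12°, so Q = G + 10.5·(cos -12°, sin -12°) = (50.77, 8.317). The tangent condition forces GQ to be normal to QB, so QB runs along (−sin -12°, cos -12°); with |QB| = 10.2, B = (52.89, 18.29). Then |VB| = |B − V| = 55.97.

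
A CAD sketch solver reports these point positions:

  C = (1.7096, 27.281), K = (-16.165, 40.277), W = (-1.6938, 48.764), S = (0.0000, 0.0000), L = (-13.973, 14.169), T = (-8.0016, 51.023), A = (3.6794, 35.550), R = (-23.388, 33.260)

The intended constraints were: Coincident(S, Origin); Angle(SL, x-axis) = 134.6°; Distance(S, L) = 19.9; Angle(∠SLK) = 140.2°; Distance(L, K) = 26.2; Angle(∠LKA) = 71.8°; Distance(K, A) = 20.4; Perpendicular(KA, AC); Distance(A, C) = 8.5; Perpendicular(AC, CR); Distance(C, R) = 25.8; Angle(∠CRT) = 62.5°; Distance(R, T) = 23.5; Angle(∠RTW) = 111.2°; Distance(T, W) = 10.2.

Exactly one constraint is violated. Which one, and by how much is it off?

Distance(T, W) = 10.2 — off by 3.50.

S = (0.00, 0.00) ✓; SL at 134.6° ✓; |SL| = 19.90 ✓; ∠SLK = 140.2° ✓; |LK| = 26.20 ✓; ∠LKA = 71.80° ✓; |KA| = 20.40 ✓; ∠(KA, AC) = 90.00° ✓; |AC| = 8.500 ✓; ∠(AC, CR) = 90.00° ✓; |CR| = 25.80 ✓; ∠CRT = 62.50° ✓; |RT| = 23.50 ✓; ∠RTW = 111.2° ✓; |TW| = 6.700 ✗.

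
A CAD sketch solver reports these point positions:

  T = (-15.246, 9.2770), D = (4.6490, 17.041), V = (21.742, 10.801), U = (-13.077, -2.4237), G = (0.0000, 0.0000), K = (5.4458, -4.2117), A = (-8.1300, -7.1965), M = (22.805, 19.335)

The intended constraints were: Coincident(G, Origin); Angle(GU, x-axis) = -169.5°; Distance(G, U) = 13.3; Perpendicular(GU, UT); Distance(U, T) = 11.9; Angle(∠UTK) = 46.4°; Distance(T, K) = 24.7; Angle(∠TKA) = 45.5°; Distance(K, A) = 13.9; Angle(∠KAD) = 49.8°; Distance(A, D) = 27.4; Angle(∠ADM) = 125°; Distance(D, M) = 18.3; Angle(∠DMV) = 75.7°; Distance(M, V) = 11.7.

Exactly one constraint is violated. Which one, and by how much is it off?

Distance(M, V) = 11.7 — off by 3.10.

G = (0.00, 0.00) ✓; GU at -169.5° ✓; |GU| = 13.30 ✓; ∠(GU, UT) = 90.00° ✓; |UT| = 11.90 ✓; ∠UTK = 46.40° ✓; |TK| = 24.70 ✓; ∠TKA = 45.50° ✓; |KA| = 13.90 ✓; ∠KAD = 49.80° ✓; |AD| = 27.40 ✓; ∠ADM = 125.0° ✓; |DM| = 18.30 ✓; ∠DMV = 75.70° ✓; |MV| = 8.600 ✗.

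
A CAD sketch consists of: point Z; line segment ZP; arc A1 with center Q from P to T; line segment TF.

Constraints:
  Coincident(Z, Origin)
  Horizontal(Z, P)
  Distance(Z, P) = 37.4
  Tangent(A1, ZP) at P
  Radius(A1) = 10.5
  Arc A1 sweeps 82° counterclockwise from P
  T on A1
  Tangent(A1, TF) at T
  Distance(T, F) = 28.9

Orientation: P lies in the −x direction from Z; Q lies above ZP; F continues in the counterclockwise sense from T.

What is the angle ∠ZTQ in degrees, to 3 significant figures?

169°

Since A1 is tangent to ZP there, QP ⟂ ZP, so Q = P + (0, 10.5) = (-37.4, 10.5). On A1, P sits at bearing -90° from Q; an 82° counterclockwise sweep puts T at bearing -8°, so T = Q + 10.5·(cos -8°, sin -8°) = (-27.0, 9.04). Then cos ∠ZTQ = TZ·TQ / (|TZ||TQ|), giving 169°.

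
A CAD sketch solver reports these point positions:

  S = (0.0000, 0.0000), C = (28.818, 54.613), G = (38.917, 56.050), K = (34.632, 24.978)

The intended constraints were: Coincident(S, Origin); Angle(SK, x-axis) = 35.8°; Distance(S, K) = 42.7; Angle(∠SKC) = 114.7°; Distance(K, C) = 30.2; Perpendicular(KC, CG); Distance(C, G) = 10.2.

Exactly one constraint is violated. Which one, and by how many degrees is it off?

Perpendicular(KC, CG) — off by 3.00°.

S = (0.00, 0.00) ✓; SK at 35.80° ✓; |SK| = 42.70 ✓; ∠SKC = 114.7° ✓; |KC| = 30.20 ✓; ∠(KC, CG) = 93.00° ✗; |CG| = 10.20 ✓.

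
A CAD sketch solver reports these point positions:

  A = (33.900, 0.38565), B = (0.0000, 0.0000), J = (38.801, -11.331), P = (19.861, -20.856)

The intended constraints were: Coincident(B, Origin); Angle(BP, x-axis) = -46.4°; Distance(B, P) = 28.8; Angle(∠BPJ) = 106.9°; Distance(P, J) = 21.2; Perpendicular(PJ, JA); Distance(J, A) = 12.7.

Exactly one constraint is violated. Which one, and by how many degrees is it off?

Perpendicular(PJ, JA) — off by 4.00°.

B = (0.00, 0.00) ✓; BP at -46.40° ✓; |BP| = 28.80 ✓; ∠BPJ = 106.9° ✓; |PJ| = 21.20 ✓; ∠(PJ, JA) = 86.00° ✗; |JA| = 12.70 ✓.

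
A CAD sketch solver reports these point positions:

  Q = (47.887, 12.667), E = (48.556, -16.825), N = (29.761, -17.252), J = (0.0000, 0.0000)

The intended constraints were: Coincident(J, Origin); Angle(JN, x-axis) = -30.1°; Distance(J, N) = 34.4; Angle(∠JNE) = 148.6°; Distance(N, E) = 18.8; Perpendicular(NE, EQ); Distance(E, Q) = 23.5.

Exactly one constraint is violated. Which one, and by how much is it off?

Distance(E, Q) = 23.5 — off by 6.00.

J = (0.00, 0.00) ✓; JN at -30.10° ✓; |JN| = 34.40 ✓; ∠JNE = 148.6° ✓; |NE| = 18.80 ✓; ∠(NE, EQ) = 90.00° ✓; |EQ| = 29.50 ✗.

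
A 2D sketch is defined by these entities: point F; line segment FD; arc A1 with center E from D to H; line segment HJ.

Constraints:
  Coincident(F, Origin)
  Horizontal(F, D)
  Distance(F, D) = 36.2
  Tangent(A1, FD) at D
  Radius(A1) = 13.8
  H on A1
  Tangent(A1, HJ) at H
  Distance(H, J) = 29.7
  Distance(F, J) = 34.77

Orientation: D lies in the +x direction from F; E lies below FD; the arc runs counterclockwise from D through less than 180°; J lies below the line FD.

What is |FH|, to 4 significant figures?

25.13

F is at the origin; FD is horizontal with |FD| = 36.2 and D on the +x side, so D = (36.20, 0.000). The tangent condition forces ED to be normal to FD, so E = D + (0, -13.8) = (36.20, -13.80). Since EH ⟂ HJ (tangency), |EJ| = √(13.8² + 29.7²) = 32.75 regardless of where H sits on A1. So J lies on both circle(F, 34.77) and circle(E, 32.75); the below-FD intersection is J = (9.910, -33.33). H is the foot of the tangent from J: H = (24.07, -7.221).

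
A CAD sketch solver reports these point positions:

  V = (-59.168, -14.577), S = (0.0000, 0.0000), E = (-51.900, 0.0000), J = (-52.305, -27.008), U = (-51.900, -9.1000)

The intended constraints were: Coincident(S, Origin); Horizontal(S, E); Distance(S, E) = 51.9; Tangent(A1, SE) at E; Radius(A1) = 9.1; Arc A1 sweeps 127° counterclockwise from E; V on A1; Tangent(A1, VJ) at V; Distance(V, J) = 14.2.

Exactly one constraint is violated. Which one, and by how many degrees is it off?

Tangent(A1, VJ) at V — off by 8.10°.

S = (0.00, 0.00) ✓; S.y = 0.00, E.y = 0.00 ✓; |SE| = 51.90 ✓; ∠(UE, ES) = 90.00° ✓; |UE| = 9.100 ✓; bearing(U→V) − bearing(U→E) = 127.0° ✓; |UV| = 9.101 ✓; ∠(UV, VJ) = 98.10° ✗; |VJ| = 14.20 ✓.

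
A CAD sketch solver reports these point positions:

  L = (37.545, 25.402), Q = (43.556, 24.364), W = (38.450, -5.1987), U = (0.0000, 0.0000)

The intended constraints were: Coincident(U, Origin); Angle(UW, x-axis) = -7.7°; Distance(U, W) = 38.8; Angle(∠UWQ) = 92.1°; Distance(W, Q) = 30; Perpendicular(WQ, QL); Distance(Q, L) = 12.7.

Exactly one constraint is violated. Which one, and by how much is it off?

Distance(Q, L) = 12.7 — off by 6.60.

U = (0.00, 0.00) ✓; UW at -7.700° ✓; |UW| = 38.80 ✓; ∠UWQ = 92.10° ✓; |WQ| = 30.00 ✓; ∠(WQ, QL) = 90.00° ✓; |QL| = 6.100 ✗.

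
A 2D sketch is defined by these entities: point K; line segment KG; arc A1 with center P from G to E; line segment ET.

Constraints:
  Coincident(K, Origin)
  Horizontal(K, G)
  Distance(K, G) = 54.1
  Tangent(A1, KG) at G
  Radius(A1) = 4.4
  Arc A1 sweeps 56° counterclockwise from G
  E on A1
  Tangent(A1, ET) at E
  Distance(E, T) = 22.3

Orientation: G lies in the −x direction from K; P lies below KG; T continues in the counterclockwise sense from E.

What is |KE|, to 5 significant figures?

57.780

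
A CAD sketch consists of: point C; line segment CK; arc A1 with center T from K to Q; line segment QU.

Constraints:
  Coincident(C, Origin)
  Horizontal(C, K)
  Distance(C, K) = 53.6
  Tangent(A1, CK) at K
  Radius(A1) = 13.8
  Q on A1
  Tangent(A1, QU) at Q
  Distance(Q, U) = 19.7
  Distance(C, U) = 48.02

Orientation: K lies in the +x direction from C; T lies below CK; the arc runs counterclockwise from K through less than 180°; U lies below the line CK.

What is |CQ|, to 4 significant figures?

41.61

Checks: |TQ| = 13.80 ✓; ∠(TQ, QU) = 90.00° ✓; |QU| = 19.70 ✓; |CU| = 48.02 ✓.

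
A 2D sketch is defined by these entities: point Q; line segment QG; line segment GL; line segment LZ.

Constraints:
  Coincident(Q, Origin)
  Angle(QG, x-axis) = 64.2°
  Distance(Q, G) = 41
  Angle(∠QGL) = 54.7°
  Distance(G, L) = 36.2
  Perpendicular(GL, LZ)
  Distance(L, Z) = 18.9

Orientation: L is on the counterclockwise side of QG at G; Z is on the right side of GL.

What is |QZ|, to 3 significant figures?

53.8

Q is at the origin; QG runs at 64.2° with length 41.0, so G = 41.0·(cos 64.2°, sin 64.2°) = (17.8, 36.9). ∠QGL = 54.7°, so GL runs at 64.2° + (180° − 54.7°) = 190° from the x-axis; with |GL| = 36.2, L = G + 36.2·(cos 190°, sin 190°) = (-17.9, 30.9). GL ⟂ LZ; with |LZ| = 18.9 on the right of GL, Z = L + 18.9·(-0.165, 0.986) = (-21.0, 49.6). Then |QZ| = |Z − Q| = 53.8.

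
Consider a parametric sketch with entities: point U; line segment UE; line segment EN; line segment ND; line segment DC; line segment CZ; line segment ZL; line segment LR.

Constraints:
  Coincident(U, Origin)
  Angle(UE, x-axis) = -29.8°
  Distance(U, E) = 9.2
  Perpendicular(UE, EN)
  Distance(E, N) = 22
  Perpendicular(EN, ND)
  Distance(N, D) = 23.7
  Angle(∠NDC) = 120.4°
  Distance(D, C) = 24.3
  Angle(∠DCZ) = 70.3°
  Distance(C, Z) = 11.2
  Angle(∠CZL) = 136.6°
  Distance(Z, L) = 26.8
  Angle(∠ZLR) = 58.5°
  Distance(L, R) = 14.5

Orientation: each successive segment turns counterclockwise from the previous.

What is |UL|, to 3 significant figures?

15.0

U is at the origin; UE runs at -29.8° with length 9.2, so E = (7.98, -4.57). UE ⟂ EN, so EN runs at 60.2°; with |EN| = 22.0, N = (18.9, 14.5). EN is perpendicular to ND, so ND runs at 150°; with |ND| = 23.7, D = (-1.65, 26.3). ∠NDC = 120.4° gives DC at -150° from the x-axis; with |DC| = 24.3, C = (-22.7, 14.2). ∠DCZ = 70.3° gives CZ at -40.5° from the x-axis; with |CZ| = 11.2, Z = (-14.2, 6.95). ∠CZL = 136.6° gives ZL at 2.90° from the x-axis; with |ZL| = 26.8, L = (12.5, 8.30). Then |UL| = |L − U| = 15.0.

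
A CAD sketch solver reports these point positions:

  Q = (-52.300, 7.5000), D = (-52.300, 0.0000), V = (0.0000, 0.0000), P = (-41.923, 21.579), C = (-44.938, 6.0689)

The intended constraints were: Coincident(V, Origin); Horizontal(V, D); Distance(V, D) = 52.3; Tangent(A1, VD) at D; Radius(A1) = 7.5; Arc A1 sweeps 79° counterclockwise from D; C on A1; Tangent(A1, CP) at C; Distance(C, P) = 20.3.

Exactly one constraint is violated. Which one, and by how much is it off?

Distance(C, P) = 20.3 — off by 4.50.

V = (0.00, 0.00) ✓; V.y = 0.00, D.y = 0.00 ✓; |VD| = 52.30 ✓; ∠(QD, DV) = 90.00° ✓; |QD| = 7.500 ✓; bearing(Q→C) − bearing(Q→D) = 79.00° ✓; |QC| = 7.500 ✓; ∠(QC, CP) = 90.00° ✓; |CP| = 15.80 ✗.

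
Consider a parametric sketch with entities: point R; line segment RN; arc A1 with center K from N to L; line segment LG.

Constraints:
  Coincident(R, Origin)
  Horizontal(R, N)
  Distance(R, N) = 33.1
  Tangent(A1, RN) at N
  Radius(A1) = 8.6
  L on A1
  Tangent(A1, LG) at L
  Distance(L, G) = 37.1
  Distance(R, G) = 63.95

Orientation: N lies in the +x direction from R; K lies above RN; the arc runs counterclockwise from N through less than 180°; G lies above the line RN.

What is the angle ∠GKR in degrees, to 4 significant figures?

124.3°

Checks: |KL| = 8.600 ✓; ∠(KL, LG) = 90.00° ✓; |LG| = 37.10 ✓; |RG| = 63.95 ✓.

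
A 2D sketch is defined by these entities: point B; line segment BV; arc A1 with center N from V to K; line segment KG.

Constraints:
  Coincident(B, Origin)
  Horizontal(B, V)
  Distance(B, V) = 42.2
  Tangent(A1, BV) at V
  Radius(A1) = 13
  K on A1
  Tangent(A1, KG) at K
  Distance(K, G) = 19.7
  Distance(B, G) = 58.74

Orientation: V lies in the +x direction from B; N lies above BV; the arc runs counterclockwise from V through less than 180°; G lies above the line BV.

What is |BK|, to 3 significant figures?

57.1

Checks: |NK| = 13.00 ✓; ∠(NK, KG) = 90.00° ✓; |KG| = 19.70 ✓; |BG| = 58.74 ✓.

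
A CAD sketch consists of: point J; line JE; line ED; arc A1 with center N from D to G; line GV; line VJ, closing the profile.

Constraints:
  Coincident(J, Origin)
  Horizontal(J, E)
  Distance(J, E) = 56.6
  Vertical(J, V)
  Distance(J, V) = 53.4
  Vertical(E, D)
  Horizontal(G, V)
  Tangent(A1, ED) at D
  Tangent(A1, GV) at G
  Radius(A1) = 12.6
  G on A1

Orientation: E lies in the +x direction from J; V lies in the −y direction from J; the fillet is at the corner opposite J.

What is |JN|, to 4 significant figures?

60.01

J and V share the same x with |JV| = 53.4 and V on the −y side, so V = (0.000, -53.40). The virtual corner opposite J is at (56.60, -53.40). A1 meets ED tangentially, so ND is at right angles to ED and tangency of A1 to GV means the radius NG is perpendicular to GV, with radius 12.6, so the center N sits 12.6 in from both sides at N = (44.00, -40.80). Then |JN| = |N − J| = 60.01.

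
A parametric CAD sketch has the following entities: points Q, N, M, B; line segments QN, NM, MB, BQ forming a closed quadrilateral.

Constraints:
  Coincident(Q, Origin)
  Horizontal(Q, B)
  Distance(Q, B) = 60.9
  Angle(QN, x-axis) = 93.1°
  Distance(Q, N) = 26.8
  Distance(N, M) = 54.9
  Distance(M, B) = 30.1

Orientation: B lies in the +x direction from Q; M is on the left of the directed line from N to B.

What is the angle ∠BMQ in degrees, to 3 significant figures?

75.8°

Q is at the origin; QB is horizontal with |QB| = 60.9 and B in +x, so B = (60.9, 0). QN runs at 93.1° with |QN| = 26.8, so N = (-1.45, 26.8). M is determined by |NM| = 54.9 and |MB| = 30.1 together: it lies at the intersection of circle(N, 54.9) and circle(B, 30.1). With |NB| = 67.8, the foot of the radical line on NB is 49.5 from N and the perpendicular offset is √(54.9² − 49.5²) = 23.8. Taking the left-of-NB solution: M = (53.4, 29.2).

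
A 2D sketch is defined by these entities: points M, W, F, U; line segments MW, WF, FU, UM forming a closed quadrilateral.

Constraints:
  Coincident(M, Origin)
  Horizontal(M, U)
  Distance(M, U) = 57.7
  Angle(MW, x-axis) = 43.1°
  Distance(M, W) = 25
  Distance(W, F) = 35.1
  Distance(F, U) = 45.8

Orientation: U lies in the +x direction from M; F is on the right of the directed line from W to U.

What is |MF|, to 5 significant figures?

23.720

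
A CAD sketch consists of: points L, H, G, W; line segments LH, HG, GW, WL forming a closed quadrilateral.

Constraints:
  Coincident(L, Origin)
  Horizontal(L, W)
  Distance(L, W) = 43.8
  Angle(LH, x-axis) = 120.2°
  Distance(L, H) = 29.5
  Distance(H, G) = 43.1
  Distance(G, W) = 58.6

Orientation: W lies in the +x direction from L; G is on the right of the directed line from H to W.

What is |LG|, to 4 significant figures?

21.30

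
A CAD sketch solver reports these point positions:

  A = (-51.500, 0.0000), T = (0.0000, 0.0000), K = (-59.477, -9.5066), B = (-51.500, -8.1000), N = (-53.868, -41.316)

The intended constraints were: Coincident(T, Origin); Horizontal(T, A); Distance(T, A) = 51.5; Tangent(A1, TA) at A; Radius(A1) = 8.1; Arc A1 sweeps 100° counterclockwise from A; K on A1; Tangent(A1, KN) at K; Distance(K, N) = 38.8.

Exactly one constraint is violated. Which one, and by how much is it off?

Distance(K, N) = 38.8 — off by 6.50.

T = (0.00, 0.00) ✓; T.y = 0.00, A.y = 0.00 ✓; |TA| = 51.50 ✓; ∠(BA, AT) = 90.00° ✓; |BA| = 8.100 ✓; bearing(B→K) − bearing(B→A) = 100.0° ✓; |BK| = 8.100 ✓; ∠(BK, KN) = 90.00° ✓; |KN| = 32.30 ✗.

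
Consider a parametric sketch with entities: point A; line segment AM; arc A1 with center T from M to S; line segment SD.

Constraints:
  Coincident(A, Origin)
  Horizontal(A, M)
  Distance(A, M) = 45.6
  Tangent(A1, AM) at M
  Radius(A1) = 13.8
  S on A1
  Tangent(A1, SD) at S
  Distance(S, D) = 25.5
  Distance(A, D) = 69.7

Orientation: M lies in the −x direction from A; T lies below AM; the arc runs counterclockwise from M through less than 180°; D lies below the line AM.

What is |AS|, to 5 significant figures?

61.252

A is at the origin; AM is horizontal with |AM| = 45.6 and M on the −x side, so M = (-45.600, 0.0000). Since A1 is tangent to AM there, TM ⟂ AM, so T = M + (0, -13.8) = (-45.600, -13.800). Since TS ⟂ SD (tangency), |TD| = √(13.8² + 25.5²) = 28.995 regardless of where S sits on A1. So D lies on both circle(A, 69.7) and circle(T, 28.995); the below-AM intersection is D = (-56.650, -40.607). S is the foot of the tangent from D: S = (-59.324, -15.247).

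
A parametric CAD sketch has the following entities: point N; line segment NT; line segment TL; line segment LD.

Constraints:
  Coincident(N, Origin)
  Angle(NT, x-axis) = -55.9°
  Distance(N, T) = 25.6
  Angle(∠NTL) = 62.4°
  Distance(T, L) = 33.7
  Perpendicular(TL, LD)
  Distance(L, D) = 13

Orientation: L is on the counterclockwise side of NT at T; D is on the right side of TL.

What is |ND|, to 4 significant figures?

41.84

N is at the origin; NT runs at -55.9° with length 25.6, so T = 25.6·(cos -55.9°, sin -55.9°) = (14.35, -21.20). ∠NTL = 62.4°, so TL runs at -55.9° + (180° − 62.4°) = 61.70° from the x-axis; with |TL| = 33.7, L = T + 33.7·(cos 61.70°, sin 61.70°) = (30.33, 8.474). TL is perpendicular to LD; with |LD| = 13.0 on the right of TL, D = L + 13.0·(0.8805, -0.4741) = (41.78, 2.311). Then |ND| = |D − N| = 41.84.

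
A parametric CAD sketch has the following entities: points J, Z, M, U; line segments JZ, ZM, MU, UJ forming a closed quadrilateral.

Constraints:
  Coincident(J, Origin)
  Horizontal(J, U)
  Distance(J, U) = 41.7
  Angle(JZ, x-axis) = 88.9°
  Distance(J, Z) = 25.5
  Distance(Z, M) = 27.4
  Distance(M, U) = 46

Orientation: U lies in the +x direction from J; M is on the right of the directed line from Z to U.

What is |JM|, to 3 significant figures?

4.53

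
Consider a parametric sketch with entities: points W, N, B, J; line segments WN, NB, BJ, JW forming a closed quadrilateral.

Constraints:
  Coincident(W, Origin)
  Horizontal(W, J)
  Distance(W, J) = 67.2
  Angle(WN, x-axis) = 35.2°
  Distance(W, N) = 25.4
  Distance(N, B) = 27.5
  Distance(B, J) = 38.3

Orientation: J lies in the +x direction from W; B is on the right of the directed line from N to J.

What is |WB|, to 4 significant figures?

32.47

W is at the origin; W and J share the same y with |WJ| = 67.2 and J in +x, so J = (67.2, 0). WN runs at 35.2° with |WN| = 25.4, so N = (20.76, 14.64). B is determined by |NB| = 27.5 and |BJ| = 38.3 together: it lies at the intersection of circle(N, 27.5) and circle(J, 38.3). With |NJ| = 48.70, the foot of the radical line on NJ is 17.05 from N and the perpendicular offset is √(27.5² − 17.05²) = 21.57. Taking the right-of-NJ solution: B = (30.53, -11.06).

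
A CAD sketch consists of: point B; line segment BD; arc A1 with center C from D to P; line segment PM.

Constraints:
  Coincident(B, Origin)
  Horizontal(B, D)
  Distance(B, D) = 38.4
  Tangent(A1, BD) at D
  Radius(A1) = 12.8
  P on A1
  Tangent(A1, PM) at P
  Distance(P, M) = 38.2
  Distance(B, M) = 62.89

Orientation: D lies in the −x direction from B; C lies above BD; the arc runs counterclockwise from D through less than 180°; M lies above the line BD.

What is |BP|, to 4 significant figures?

30.20

Checks: |CP| = 12.80 ✓; ∠(CP, PM) = 90.00° ✓; |PM| = 38.20 ✓; |BM| = 62.89 ✓.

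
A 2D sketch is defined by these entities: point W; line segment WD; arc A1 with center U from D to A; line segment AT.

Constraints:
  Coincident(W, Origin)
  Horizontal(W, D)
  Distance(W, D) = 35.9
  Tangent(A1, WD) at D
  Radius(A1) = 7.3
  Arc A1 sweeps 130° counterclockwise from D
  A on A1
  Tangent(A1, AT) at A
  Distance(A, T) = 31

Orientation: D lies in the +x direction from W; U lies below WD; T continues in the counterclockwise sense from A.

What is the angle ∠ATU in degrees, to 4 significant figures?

13.25°

W is at the origin; W and D share the same y with |WD| = 35.9 and D on the +x side, so D = (35.90, 0.000). Since A1 is tangent to WD there, UD ⟂ WD, so U = D + (0, -7.3) = (35.90, -7.300). On A1, D sits at bearing 90° from U; a 130° counterclockwise sweep puts A at bearing 220°, so A = U + 7.3·(cos 220°, sin 220°) = (30.31, -11.99). Tangency of A1 to AT means the radius UA is perpendicular to AT, so AT runs along (−sin 220°, cos 220°); with |AT| = 31.0, T = (50.23, -35.74). Then cos ∠ATU = TA·TU / (|TA||TU|), giving 13.25°.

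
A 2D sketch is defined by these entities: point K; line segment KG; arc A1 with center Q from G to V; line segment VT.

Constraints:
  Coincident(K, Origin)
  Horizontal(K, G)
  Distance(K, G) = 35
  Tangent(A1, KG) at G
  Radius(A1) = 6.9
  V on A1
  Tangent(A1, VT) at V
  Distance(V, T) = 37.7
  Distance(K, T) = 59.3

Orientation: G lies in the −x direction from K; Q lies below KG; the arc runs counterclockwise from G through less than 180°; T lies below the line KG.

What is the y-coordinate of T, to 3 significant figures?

-45.1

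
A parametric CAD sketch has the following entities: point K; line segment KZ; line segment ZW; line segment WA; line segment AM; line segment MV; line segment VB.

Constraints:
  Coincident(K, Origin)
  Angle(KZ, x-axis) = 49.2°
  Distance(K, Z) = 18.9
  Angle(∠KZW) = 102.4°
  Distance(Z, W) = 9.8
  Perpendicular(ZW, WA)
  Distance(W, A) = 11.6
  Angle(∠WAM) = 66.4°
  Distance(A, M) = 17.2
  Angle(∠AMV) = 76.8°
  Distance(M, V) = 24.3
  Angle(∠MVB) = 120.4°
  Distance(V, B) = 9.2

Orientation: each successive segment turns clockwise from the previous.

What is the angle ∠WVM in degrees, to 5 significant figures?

41.473°

K is at the origin; KZ runs at 49.2° with length 18.9, so Z = (12.350, 14.307). ∠KZW = 102.4° gives ZW at -28.400° from the x-axis; with |ZW| = 9.8, W = (20.970, 9.6461). ZW ⟂ WA, so WA runs at -118.40°; with |WA| = 11.6, A = (15.453, -0.55783). ∠WAM = 66.4° gives AM at 128.00° from the x-axis; with |AM| = 17.2, M = (4.8636, 12.996). ∠AMV = 76.8° gives MV at 24.800° from the x-axis; with |MV| = 24.3, V = (26.923, 23.189). Then cos ∠WVM = VW·VM / (|VW||VM|), giving 41.473°.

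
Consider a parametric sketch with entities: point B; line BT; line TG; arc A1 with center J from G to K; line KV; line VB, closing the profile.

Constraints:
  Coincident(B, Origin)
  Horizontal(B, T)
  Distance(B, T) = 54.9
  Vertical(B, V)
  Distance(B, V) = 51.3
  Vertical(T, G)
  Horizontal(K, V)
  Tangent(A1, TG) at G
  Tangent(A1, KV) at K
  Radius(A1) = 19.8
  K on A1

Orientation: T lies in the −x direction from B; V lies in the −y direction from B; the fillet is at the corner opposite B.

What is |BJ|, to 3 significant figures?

47.2

B is at the origin; BT is horizontal with |BT| = 54.9 and T on the −x side, so T = (-54.9, 0.00). BV is vertical with |BV| = 51.3 and V on the −y side, so V = (0.00, -51.3). The virtual corner opposite B is at (-54.9, -51.3). Since A1 is tangent to TG there, JG ⟂ TG and the tangent condition forces JK to be normal to KV, with radius 19.8, so the center J sits 19.8 in from both sides at J = (-35.1, -31.5). Then |BJ| = |J − B| = 47.2.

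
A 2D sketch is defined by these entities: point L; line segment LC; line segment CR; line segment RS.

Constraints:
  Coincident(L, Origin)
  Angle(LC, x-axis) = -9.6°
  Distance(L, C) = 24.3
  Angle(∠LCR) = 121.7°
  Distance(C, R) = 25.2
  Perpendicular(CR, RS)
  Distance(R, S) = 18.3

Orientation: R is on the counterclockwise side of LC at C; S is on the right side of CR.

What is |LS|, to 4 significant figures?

54.41

∠LCR = 121.7°, so CR runs at -9.6° + (180° − 121.7°) = 48.70° from the x-axis; with |CR| = 25.2, R = C + 25.2·(cos 48.70°, sin 48.70°) = (40.59, 14.88). The perpendicularity gives RS at right angles to CR; with |RS| = 18.3 on the right of CR, S = R + 18.3·(0.7513, -0.6600) = (54.34, 2.801). Then |LS| = |S − L| = 54.41.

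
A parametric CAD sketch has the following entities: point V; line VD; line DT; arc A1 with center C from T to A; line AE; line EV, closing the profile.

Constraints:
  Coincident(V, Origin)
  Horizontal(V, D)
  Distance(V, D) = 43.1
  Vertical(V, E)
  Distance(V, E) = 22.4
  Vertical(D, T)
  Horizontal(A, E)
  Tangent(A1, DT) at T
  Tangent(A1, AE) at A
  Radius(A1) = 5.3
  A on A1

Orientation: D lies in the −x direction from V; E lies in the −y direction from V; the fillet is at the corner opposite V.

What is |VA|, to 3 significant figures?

43.9

The virtual corner opposite V is at (-43.1, -22.4). The tangent condition forces CT to be normal to DT and tangency of A1 to AE means the radius CA is perpendicular to AE, with radius 5.3, so the center C sits 5.3 in from both sides at C = (-37.8, -17.1). That places the tangent points at T = (-43.1, -17.1) on DT and A = (-37.8, -22.4) on AE. Then |VA| = |A − V| = 43.9.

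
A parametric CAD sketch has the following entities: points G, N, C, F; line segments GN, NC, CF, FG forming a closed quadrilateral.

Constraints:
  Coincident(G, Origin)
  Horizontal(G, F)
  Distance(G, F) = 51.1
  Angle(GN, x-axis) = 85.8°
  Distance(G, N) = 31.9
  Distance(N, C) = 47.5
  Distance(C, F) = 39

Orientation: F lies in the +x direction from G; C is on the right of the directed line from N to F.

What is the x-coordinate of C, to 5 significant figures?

14.716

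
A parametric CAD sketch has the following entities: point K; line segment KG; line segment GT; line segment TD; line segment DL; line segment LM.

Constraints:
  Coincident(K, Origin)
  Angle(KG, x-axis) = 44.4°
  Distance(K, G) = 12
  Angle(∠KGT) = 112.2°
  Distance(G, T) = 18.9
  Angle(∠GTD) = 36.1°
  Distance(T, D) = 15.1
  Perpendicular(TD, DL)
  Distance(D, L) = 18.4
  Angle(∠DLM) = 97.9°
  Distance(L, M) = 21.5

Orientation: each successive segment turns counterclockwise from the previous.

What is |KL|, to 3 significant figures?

17.1

K is at the origin; KG runs at 44.4° with length 12.0, so G = (8.57, 8.40). ∠KGT = 112.2° gives GT at 112° from the x-axis; with |GT| = 18.9, T = (1.43, 25.9). ∠GTD = 36.1° gives TD at -104° from the x-axis; with |TD| = 15.1, D = (-2.19, 11.2). TD ⟂ DL, so DL runs at -13.9°; with |DL| = 18.4, L = (15.7, 6.82). Then |KL| = |L − K| = 17.1.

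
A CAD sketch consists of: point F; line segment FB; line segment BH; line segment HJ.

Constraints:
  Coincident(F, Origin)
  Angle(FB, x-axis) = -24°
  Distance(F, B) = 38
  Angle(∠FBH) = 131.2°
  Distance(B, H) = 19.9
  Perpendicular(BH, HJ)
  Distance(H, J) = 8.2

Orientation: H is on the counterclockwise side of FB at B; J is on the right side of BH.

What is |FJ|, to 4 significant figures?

58.07

F is at the origin; FB runs at -24.0° with length 38.0, so B = 38.0·(cos -24.0°, sin -24.0°) = (34.71, -15.46). ∠FBH = 131.2°, so BH runs at -24.0° + (180° − 131.2°) = 24.80° from the x-axis; with |BH| = 19.9, H = B + 19.9·(cos 24.80°, sin 24.80°) = (52.78, -7.109). BH ⟂ HJ; with |HJ| = 8.2 on the right of BH, J = H + 8.2·(0.4195, -0.9078) = (56.22, -14.55). Then |FJ| = |J − F| = 58.07.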